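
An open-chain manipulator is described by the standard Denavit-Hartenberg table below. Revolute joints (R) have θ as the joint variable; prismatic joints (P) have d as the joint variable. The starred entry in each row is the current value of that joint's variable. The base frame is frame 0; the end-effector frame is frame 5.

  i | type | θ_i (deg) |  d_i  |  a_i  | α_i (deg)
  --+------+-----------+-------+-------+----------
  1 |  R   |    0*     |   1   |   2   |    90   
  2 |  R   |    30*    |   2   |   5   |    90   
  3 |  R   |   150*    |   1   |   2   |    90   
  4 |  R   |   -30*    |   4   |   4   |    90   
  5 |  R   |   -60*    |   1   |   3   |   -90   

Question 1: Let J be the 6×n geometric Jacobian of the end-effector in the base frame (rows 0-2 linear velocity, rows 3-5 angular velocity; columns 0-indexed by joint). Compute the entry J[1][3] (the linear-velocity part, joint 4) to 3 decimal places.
-1.808

axis z_3 = (0.4330,-0.8660,0.2500); lever o_n−o_3 = (-4.3983,-3.3457,1.6361)
cross product → J_v[:, 3] = (-0.5804,-1.8080,-5.2578)
J_ω[:, 3] = z_3
entry J[1][3] = -1.8080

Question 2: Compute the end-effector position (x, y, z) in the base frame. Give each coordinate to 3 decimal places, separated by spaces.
after link 1: o_1 = (2.0000, 0.0000, 1.0000)
after link 2: o_2 = (6.3301, -2.0000, 3.5000)
after link 3: o_3 = (5.3301, -3.0000, 1.7679)
after link 4: o_4 = (3.4641, -8.1962, 3.0000)
after link 5: o_5 = (0.9318, -6.3457, 3.4040)

0.932 -6.346 3.404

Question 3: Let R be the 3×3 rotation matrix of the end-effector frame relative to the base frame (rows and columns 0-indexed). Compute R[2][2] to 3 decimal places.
End-effector z-axis (col 2 of R) = (-0.5625,-0.8080,0.1752)
R[2][2] = 0.1752

0.175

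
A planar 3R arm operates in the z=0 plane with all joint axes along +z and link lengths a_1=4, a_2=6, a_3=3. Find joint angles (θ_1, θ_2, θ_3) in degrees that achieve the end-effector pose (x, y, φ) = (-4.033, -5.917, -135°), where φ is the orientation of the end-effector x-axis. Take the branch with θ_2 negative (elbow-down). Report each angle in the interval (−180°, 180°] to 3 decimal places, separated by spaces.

wrist centre = target − a_3·(cos φ, sin φ) = (-1.9117, -3.7957)
cos θ_2 = (18.0617−4²−6²)/(2·4·6) = -0.7070; θ_2 = -134.9952° (elbow-down)
β = atan2(-3.7957,-1.9117) = -116.7319°; ψ = atan2(-4.2430,-0.2423) = -93.2682°
θ_1 = β − ψ = -23.4637°
θ_3 = φ − θ_1 − θ_2 = 23.4590° (wrapped to (-180°,180°])

-23.464 -134.995 23.459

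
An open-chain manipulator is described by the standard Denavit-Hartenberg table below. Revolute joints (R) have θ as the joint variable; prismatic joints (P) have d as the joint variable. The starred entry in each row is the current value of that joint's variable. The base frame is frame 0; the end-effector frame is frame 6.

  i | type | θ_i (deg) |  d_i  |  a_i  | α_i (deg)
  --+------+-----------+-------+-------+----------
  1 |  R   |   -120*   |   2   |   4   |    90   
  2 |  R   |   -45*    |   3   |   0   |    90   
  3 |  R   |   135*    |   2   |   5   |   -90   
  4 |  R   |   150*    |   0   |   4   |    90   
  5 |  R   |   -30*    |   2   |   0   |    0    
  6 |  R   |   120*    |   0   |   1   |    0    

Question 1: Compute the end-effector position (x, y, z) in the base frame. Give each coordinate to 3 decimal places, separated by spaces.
after link 1: o_1 = (-2.0000, -3.4641, 2.0000)
after link 2: o_2 = (-4.5981, -1.9641, 2.0000)
after link 3: o_3 = (-5.7028, 3.1935, 3.0858)
after link 4: o_4 = (-5.1546, -0.7560, 2.7679)
after link 5: o_5 = (-6.1294, -1.0301, 4.4927)
after link 6: o_6 = (-5.2670, -0.9507, 4.9927)

-5.267 -0.951 4.993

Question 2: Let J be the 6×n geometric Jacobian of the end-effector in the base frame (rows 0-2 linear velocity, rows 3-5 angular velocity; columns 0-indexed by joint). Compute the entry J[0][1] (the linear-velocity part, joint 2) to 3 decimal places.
axis z_1 = (-0.8660,0.5000,0.0000); lever o_n−o_1 = (-3.2670,2.5135,2.9927)
cross product → J_v[:, 1] = (1.4963,2.5917,-0.5432)
J_ω[:, 1] = z_1
entry J[0][1] = 1.4963

1.496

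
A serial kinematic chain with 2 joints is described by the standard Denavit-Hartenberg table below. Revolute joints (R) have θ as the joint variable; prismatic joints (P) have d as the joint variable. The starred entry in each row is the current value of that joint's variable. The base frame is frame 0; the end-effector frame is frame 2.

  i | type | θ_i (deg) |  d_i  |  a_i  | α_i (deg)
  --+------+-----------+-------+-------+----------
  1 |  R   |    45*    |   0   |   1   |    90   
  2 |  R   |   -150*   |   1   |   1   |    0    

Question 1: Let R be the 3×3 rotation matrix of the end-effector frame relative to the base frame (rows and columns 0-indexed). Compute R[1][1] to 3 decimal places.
0.354

End-effector y-axis (col 1 of R) = (0.3536,0.3536,-0.8660)
R[1][1] = 0.3536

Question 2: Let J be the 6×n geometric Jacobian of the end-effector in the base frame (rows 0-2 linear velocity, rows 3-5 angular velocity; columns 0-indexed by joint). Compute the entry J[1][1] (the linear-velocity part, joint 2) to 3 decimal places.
0.354

axis z_1 = (0.7071,-0.7071,0.0000); lever o_n−o_1 = (0.0947,-1.3195,-0.5000)
cross product → J_v[:, 1] = (0.3536,0.3536,-0.8660)
J_ω[:, 1] = z_1
entry J[1][1] = 0.3536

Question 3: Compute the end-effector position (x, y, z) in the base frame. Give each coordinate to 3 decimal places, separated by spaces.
after link 1: o_1 = (0.7071, 0.7071, 0.0000)
after link 2: o_2 = (0.8018, -0.6124, -0.5000)

0.802 -0.612 -0.500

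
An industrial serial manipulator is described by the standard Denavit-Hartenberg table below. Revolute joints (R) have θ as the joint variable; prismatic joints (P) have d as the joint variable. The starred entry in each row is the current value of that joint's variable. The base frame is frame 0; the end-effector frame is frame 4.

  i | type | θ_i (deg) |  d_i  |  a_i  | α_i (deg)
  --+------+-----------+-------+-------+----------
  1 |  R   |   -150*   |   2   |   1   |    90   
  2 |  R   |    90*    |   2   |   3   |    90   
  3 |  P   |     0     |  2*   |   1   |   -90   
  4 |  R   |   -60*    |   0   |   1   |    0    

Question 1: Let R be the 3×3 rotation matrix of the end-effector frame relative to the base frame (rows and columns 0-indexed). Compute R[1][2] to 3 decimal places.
0.866

End-effector z-axis (col 2 of R) = (-0.5000,0.8660,0.0000)
R[1][2] = 0.8660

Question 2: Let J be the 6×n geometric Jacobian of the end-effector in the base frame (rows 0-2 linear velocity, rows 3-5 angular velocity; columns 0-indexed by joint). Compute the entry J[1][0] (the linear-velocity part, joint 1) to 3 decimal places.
axis z_0 = ẑ; lever o_n−o_0 = (-4.3481,-0.2010,6.5000)
cross product → J_v[:, 0] = (0.2010,-4.3481,0.0000)
J_ω[:, 0] = z_0
entry J[1][0] = -4.3481

-4.348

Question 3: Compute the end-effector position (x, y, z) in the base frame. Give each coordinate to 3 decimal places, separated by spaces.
after link 1: o_1 = (-0.8660, -0.5000, 2.0000)
after link 2: o_2 = (-1.8660, 1.2321, 5.0000)
after link 3: o_3 = (-3.5981, 0.2321, 6.0000)
after link 4: o_4 = (-4.3481, -0.2010, 6.5000)

-4.348 -0.201 6.500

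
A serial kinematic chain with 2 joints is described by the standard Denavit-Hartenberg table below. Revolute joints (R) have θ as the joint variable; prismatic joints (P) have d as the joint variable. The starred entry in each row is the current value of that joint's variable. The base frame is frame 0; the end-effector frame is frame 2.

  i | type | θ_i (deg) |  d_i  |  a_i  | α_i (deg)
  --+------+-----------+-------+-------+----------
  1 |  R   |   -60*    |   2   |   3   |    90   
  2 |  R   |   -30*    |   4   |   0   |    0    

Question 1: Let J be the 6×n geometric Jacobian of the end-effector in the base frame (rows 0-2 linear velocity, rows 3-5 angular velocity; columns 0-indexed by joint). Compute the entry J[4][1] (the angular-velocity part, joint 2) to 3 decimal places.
axis z_1 = (-0.8660,-0.5000,0.0000); lever o_n−o_1 = (-3.4641,-2.0000,0.0000)
cross product → J_v[:, 1] = (-0.0000,0.0000,-0.0000)
J_ω[:, 1] = z_1
entry J[4][1] = -0.5000

-0.500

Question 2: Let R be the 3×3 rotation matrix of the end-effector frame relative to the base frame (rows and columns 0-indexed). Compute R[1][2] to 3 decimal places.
-0.500

End-effector z-axis (col 2 of R) = (-0.8660,-0.5000,0.0000)
R[1][2] = -0.5000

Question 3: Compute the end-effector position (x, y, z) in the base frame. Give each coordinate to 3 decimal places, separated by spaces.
after link 1: o_1 = (1.5000, -2.5981, 2.0000)
after link 2: o_2 = (-1.9641, -4.5981, 2.0000)

-1.964 -4.598 2.000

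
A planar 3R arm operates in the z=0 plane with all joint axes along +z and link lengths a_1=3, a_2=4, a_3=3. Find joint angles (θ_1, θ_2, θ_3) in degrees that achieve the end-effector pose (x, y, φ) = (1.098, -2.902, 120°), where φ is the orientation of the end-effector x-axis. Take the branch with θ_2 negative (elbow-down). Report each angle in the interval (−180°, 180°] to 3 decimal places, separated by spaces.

-30.002 -59.999 -150.000

wrist centre = target − a_3·(cos φ, sin φ) = (2.5980, -5.5001)
cos θ_2 = (37.0004−3²−4²)/(2·3·4) = 0.5000; θ_2 = -59.9988° (elbow-down)
β = atan2(-5.5001,2.5980) = -64.7160°; ψ = atan2(-3.4641,5.0001) = -34.7143°
θ_1 = β − ψ = -30.0017°
θ_3 = φ − θ_1 − θ_2 = -149.9995° (wrapped to (-180°,180°])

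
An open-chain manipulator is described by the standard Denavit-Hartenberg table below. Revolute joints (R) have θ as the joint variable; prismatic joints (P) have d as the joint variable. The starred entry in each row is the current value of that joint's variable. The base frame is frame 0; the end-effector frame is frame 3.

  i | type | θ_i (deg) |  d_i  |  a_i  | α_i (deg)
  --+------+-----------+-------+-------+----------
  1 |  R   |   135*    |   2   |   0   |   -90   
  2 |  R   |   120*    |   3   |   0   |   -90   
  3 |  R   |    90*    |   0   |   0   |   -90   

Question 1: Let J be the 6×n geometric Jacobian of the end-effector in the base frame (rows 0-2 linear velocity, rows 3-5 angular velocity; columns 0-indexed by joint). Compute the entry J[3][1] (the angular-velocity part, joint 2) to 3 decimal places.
-0.707

axis z_1 = (-0.7071,-0.7071,0.0000); lever o_n−o_1 = (-2.1213,-2.1213,0.0000)
cross product → J_v[:, 1] = (0.0000,-0.0000,0.0000)
J_ω[:, 1] = z_1
entry J[3][1] = -0.7071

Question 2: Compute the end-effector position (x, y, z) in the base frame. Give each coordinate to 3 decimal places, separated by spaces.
-2.121 -2.121 2.000

after link 1: o_1 = (0.0000, 0.0000, 2.0000)
after link 2: o_2 = (-2.1213, -2.1213, 2.0000)
after link 3: o_3 = (-2.1213, -2.1213, 2.0000)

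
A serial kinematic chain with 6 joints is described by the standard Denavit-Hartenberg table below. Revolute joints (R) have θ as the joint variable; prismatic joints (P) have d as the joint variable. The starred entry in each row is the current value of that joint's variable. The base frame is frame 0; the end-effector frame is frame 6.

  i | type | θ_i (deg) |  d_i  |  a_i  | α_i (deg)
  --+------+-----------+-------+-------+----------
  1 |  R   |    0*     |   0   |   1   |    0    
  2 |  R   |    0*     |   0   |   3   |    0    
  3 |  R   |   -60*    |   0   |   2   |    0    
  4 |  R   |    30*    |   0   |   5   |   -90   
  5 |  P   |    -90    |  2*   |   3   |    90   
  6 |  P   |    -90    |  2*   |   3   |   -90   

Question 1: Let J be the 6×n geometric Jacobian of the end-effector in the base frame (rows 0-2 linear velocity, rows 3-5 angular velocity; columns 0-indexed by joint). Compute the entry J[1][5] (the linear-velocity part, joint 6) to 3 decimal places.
prismatic axis z_5 = (-0.8660,0.5000,0.0000)
J_v[:, 5] = z_5; J_ω[:, 5] = (0,0,0)
entry J[1][5] = 0.5000

0.500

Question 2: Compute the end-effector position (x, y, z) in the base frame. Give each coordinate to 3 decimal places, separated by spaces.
after link 1: o_1 = (1.0000, 0.0000, 0.0000)
after link 2: o_2 = (4.0000, 0.0000, 0.0000)
after link 3: o_3 = (5.0000, -1.7321, 0.0000)
after link 4: o_4 = (9.3301, -4.2321, 0.0000)
after link 5: o_5 = (10.3301, -2.5000, 3.0000)
after link 6: o_6 = (7.0981, -4.0981, 3.0000)

7.098 -4.098 3.000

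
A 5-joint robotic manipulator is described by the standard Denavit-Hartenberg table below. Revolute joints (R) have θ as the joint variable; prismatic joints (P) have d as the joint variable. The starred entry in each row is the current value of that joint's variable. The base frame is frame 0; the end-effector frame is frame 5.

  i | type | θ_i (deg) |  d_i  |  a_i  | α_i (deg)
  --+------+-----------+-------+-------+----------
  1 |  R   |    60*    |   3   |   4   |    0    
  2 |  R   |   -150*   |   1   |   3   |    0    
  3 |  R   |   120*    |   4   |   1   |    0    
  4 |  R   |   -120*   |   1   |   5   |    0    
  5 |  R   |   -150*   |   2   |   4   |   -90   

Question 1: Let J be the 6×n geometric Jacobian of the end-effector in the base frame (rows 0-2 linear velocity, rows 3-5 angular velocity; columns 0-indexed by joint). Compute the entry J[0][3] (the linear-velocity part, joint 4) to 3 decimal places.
axis z_3 = (0.0000,0.0000,1.0000); lever o_n−o_3 = (-2.0000,-1.5359,3.0000)
cross product → J_v[:, 3] = (1.5359,-2.0000,0.0000)
J_ω[:, 3] = z_3
entry J[0][3] = 1.5359

1.536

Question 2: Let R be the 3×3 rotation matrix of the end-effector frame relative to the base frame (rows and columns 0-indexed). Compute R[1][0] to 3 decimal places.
End-effector x-axis (col 0 of R) = (-0.5000,0.8660,0.0000)
R[1][0] = 0.8660

0.866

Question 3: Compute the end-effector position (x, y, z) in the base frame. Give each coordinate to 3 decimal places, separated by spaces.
after link 1: o_1 = (2.0000, 3.4641, 3.0000)
after link 2: o_2 = (2.0000, 0.4641, 4.0000)
after link 3: o_3 = (2.8660, 0.9641, 8.0000)
after link 4: o_4 = (2.8660, -4.0359, 9.0000)
after link 5: o_5 = (0.8660, -0.5718, 11.0000)

0.866 -0.572 11.000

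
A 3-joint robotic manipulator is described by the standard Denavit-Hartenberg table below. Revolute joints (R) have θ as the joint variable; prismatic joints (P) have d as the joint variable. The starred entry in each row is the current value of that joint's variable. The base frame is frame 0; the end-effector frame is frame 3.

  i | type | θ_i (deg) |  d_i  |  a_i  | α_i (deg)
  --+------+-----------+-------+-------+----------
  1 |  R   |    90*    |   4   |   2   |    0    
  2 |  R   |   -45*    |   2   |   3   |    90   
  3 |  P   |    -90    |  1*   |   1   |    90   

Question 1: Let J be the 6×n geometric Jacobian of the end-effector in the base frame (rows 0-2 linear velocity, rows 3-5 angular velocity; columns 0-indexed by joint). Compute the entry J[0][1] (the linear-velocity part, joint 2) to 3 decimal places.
axis z_1 = (0.0000,0.0000,1.0000); lever o_n−o_1 = (2.8284,1.4142,1.0000)
cross product → J_v[:, 1] = (-1.4142,2.8284,0.0000)
J_ω[:, 1] = z_1
entry J[0][1] = -1.4142

-1.414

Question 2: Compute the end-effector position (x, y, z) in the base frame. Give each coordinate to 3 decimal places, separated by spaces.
after link 1: o_1 = (0.0000, 2.0000, 4.0000)
after link 2: o_2 = (2.1213, 4.1213, 6.0000)
after link 3: o_3 = (2.8284, 3.4142, 5.0000)

2.828 3.414 5.000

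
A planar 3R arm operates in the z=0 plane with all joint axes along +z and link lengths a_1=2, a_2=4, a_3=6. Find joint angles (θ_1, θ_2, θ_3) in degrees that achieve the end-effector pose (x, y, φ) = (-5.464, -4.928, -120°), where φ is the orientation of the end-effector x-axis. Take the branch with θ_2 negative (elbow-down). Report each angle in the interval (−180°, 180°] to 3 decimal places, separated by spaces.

-60.001 -150.003 90.004

wrist centre = target − a_3·(cos φ, sin φ) = (-2.4640, 0.2682)
cos θ_2 = (6.1432−2²−4²)/(2·2·4) = -0.8660; θ_2 = -150.0028° (elbow-down)
β = atan2(0.2682,-2.4640) = 173.7891°; ψ = atan2(-1.9998,-1.4642) = -126.2102°
θ_1 = β − ψ = 299.9992°
θ_3 = φ − θ_1 − θ_2 = 90.0036° (wrapped to (-180°,180°])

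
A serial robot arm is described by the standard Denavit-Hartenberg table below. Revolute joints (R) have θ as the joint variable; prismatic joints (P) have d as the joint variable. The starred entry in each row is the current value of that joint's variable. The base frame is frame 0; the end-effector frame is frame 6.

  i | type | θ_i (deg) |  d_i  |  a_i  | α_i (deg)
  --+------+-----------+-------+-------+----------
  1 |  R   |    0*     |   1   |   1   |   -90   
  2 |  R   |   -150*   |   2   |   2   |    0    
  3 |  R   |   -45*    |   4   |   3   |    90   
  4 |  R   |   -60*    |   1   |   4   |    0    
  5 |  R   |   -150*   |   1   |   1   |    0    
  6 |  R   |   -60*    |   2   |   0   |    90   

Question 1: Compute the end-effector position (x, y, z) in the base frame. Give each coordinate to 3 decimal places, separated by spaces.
-3.690 3.036 -2.934

after link 1: o_1 = (1.0000, 0.0000, 1.0000)
after link 2: o_2 = (-0.7321, 2.0000, 2.0000)
after link 3: o_3 = (-3.6298, 6.0000, 1.2235)
after link 4: o_4 = (-5.3029, 2.5359, -0.2600)
after link 5: o_5 = (-4.2075, 3.0359, -1.0018)
after link 6: o_6 = (-3.6899, 3.0359, -2.9337)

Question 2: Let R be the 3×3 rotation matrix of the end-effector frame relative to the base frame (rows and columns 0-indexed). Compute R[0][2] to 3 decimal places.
-0.966

End-effector z-axis (col 2 of R) = (-0.9659,0.0000,-0.2588)
R[0][2] = -0.9659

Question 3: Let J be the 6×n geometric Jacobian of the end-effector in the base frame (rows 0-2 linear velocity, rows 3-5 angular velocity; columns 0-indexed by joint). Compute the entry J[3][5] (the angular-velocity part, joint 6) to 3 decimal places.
axis z_5 = (0.2588,0.0000,-0.9659); lever o_n−o_5 = (0.5176,0.0000,-1.9319)
cross product → J_v[:, 5] = (0.0000,-0.0000,0.0000)
J_ω[:, 5] = z_5
entry J[3][5] = 0.2588

0.259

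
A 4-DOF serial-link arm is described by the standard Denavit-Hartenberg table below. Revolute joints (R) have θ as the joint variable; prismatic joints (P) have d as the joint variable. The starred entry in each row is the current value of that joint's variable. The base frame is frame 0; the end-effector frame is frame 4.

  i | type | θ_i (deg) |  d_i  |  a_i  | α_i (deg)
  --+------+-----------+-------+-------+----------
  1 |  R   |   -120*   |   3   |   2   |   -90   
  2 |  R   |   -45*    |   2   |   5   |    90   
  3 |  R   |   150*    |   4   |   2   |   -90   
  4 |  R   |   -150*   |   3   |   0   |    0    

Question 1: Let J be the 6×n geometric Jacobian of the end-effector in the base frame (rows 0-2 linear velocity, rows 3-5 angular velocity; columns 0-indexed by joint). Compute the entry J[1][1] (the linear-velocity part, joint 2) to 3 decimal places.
axis z_1 = (0.8660,-0.5000,0.0000); lever o_n−o_1 = (1.1372,1.1659,4.0786)
cross product → J_v[:, 1] = (-2.0393,-3.5321,1.5783)
J_ω[:, 1] = z_1
entry J[1][1] = -3.5321

-3.532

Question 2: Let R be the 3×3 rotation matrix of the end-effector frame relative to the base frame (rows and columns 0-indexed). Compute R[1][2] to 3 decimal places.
End-effector z-axis (col 2 of R) = (-0.5732,0.7392,-0.3536)
R[1][2] = 0.7392

0.739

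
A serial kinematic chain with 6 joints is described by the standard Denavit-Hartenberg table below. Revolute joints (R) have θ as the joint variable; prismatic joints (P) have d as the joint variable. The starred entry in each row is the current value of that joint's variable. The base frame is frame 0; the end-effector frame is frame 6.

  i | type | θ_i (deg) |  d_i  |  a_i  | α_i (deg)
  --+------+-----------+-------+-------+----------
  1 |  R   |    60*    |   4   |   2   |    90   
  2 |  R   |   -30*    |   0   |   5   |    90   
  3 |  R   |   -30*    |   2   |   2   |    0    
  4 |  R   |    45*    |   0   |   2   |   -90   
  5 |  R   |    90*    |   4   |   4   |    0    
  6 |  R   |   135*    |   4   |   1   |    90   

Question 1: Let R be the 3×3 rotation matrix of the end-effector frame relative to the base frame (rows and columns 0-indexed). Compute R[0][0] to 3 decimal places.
End-effector x-axis (col 0 of R) = (-0.6310,-0.7269,-0.2709)
R[0][0] = -0.6310

-0.631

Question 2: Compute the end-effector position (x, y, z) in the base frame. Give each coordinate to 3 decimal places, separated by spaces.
after link 1: o_1 = (1.0000, 1.7321, 4.0000)
after link 2: o_2 = (3.1651, 5.4821, 1.5000)
after link 3: o_3 = (2.5490, 6.4151, -1.0981)
after link 4: o_4 = (3.8338, 7.6051, -2.0640)
after link 5: o_5 = (7.7316, 6.6289, 1.9177)
after link 6: o_6 = (9.9984, 3.1936, 2.1645)

9.998 3.194 2.165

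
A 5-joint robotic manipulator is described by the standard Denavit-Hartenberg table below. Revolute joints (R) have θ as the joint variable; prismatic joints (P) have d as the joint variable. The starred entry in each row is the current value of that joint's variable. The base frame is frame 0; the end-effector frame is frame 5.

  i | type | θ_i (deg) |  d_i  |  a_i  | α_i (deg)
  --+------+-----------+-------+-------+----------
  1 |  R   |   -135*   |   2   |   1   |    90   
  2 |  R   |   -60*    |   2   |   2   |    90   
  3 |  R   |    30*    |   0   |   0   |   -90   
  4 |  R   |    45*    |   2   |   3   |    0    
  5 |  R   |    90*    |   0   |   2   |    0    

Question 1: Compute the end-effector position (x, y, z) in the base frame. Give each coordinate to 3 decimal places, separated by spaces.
after link 1: o_1 = (-0.7071, -0.7071, 2.0000)
after link 2: o_2 = (-2.8284, -0.0000, 0.2679)
after link 3: o_3 = (-2.8284, -0.0000, 0.2679)
after link 4: o_4 = (-6.3982, 0.3797, 0.6036)
after link 5: o_5 = (-6.3312, -0.5533, 2.3714)

-6.331 -0.553 2.371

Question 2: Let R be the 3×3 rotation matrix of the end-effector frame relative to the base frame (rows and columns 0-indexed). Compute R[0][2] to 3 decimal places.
End-effector z-axis (col 2 of R) = (-0.4356,0.7891,0.4330)
R[0][2] = -0.4356

-0.436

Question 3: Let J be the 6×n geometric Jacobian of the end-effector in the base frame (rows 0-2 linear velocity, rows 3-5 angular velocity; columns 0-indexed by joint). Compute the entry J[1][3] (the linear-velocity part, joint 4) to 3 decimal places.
-0.600

axis z_3 = (-0.4356,0.7891,0.4330); lever o_n−o_3 = (-3.5028,-0.5533,2.1035)
cross product → J_v[:, 3] = (1.8995,-0.6005,3.0052)
J_ω[:, 3] = z_3
entry J[1][3] = -0.6005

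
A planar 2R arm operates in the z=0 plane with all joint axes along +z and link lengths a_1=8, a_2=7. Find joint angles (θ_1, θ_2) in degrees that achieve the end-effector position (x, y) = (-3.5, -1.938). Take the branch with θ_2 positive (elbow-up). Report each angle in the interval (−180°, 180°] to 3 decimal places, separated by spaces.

cos θ_2 = (16.0058−8²−7²)/(2·8·7) = -0.8660; θ_2 = 149.9993° (elbow-up)
β = atan2(-1.9380,-3.5000) = -151.0261°; ψ = atan2(3.5001,1.9379) = 61.0283°
θ_1 = β − ψ = -212.0544°

147.946 149.999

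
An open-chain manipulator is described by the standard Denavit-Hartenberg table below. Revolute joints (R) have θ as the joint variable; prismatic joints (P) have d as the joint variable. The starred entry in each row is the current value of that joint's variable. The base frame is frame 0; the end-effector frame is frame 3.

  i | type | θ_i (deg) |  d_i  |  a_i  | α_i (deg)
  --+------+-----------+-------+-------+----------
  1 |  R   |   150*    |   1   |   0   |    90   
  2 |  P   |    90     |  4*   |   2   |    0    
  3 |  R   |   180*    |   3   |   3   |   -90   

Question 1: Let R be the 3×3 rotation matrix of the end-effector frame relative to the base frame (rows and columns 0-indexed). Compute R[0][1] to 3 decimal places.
-0.500

End-effector y-axis (col 1 of R) = (-0.5000,-0.8660,-0.0000)
R[0][1] = -0.5000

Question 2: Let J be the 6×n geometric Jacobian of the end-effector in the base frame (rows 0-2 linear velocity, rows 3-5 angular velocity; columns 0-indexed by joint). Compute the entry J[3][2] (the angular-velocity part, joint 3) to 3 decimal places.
0.500

axis z_2 = (0.5000,0.8660,0.0000); lever o_n−o_2 = (1.5000,2.5981,-3.0000)
cross product → J_v[:, 2] = (-2.5981,1.5000,-0.0000)
J_ω[:, 2] = z_2
entry J[3][2] = 0.5000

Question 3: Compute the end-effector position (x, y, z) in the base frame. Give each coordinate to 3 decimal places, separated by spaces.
3.500 6.062 0.000

after link 1: o_1 = (0.0000, 0.0000, 1.0000)
after link 2: o_2 = (2.0000, 3.4641, 3.0000)
after link 3: o_3 = (3.5000, 6.0622, 0.0000)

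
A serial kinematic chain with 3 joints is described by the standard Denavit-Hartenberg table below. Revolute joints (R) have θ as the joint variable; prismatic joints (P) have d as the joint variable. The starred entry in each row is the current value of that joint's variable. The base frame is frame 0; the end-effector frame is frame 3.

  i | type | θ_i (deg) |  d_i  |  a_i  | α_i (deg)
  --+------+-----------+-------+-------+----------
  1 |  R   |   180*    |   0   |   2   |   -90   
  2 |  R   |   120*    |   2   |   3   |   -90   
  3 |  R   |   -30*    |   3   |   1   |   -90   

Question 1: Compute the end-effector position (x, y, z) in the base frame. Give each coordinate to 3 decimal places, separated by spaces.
2.531 -2.500 -1.848

after link 1: o_1 = (-2.0000, 0.0000, 0.0000)
after link 2: o_2 = (-0.5000, -2.0000, -2.5981)
after link 3: o_3 = (2.5311, -2.5000, -1.8481)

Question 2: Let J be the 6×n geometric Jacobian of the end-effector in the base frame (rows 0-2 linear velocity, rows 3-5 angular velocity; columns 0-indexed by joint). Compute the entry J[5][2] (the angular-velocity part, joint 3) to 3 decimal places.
axis z_2 = (0.8660,-0.0000,0.5000); lever o_n−o_2 = (3.0311,-0.5000,0.7500)
cross product → J_v[:, 2] = (0.2500,0.8660,-0.4330)
J_ω[:, 2] = z_2
entry J[5][2] = 0.5000

0.500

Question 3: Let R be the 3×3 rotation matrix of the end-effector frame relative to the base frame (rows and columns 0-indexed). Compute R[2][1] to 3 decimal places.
-0.500

End-effector y-axis (col 1 of R) = (-0.8660,0.0000,-0.5000)
R[2][1] = -0.5000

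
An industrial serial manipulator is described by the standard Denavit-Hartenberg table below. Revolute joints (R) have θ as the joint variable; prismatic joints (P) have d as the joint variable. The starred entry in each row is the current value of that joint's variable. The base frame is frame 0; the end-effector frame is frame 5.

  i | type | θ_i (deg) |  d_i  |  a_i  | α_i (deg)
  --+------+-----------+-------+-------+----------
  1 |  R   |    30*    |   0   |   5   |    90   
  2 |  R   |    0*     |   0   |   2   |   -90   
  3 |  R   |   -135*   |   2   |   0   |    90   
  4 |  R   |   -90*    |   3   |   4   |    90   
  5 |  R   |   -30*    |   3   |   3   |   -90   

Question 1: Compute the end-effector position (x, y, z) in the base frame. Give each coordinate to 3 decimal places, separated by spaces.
5.390 6.786 -4.598

after link 1: o_1 = (4.3301, 2.5000, 0.0000)
after link 2: o_2 = (6.0622, 3.5000, 0.0000)
after link 3: o_3 = (6.0622, 3.5000, 2.0000)
after link 4: o_4 = (3.1644, 4.2765, -2.0000)
after link 5: o_5 = (5.3897, 6.7860, -4.5981)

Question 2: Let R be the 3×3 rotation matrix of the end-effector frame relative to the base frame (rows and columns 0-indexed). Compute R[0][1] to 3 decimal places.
-0.259

End-effector y-axis (col 1 of R) = (-0.2588,-0.9659,0.0000)
R[0][1] = -0.2588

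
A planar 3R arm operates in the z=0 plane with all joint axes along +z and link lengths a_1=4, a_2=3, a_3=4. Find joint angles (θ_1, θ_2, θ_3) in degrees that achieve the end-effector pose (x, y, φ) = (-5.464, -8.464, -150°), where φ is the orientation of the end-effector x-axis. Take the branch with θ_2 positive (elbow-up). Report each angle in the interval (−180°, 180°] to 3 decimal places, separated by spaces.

wrist centre = target − a_3·(cos φ, sin φ) = (-1.9999, -6.4640)
cos θ_2 = (45.7829−4²−3²)/(2·4·3) = 0.8660; θ_2 = 30.0082° (elbow-up)
β = atan2(-6.4640,-1.9999) = -107.1916°; ψ = atan2(1.5004,6.5979) = 12.8114°
θ_1 = β − ψ = -120.0029°
θ_3 = φ − θ_1 − θ_2 = -60.0053° (wrapped to (-180°,180°])

-120.003 30.008 -60.005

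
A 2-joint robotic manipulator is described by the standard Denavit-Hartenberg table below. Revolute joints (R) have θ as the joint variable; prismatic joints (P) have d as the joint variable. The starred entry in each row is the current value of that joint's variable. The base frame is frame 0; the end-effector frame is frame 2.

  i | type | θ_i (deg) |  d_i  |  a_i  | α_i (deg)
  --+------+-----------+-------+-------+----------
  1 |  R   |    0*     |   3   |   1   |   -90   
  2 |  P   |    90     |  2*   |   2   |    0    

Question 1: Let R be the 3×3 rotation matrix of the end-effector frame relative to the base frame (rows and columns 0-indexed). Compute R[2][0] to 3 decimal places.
End-effector x-axis (col 0 of R) = (0.0000,0.0000,-1.0000)
R[2][0] = -1.0000

-1.000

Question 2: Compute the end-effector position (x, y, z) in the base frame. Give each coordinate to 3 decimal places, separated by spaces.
after link 1: o_1 = (1.0000, 0.0000, 3.0000)
after link 2: o_2 = (1.0000, 2.0000, 1.0000)

1.000 2.000 1.000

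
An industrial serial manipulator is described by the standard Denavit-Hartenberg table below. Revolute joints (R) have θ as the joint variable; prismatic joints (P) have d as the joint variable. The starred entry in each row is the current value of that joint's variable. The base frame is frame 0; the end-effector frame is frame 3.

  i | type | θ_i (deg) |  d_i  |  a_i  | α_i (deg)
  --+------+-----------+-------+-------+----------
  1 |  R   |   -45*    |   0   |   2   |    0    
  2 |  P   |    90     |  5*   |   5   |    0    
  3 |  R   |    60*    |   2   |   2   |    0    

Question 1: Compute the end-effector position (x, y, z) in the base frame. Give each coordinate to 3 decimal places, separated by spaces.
4.432 4.053 7.000

after link 1: o_1 = (1.4142, -1.4142, 0.0000)
after link 2: o_2 = (4.9497, 2.1213, 5.0000)
after link 3: o_3 = (4.4321, 4.0532, 7.0000)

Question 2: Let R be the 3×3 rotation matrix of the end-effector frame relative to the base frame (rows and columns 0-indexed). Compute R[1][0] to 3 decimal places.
0.966

End-effector x-axis (col 0 of R) = (-0.2588,0.9659,0.0000)
R[1][0] = 0.9659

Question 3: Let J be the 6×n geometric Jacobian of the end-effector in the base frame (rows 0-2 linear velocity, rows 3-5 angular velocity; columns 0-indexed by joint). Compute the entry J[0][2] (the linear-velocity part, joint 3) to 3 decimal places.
axis z_2 = (0.0000,0.0000,1.0000); lever o_n−o_2 = (-0.5176,1.9319,2.0000)
cross product → J_v[:, 2] = (-1.9319,-0.5176,0.0000)
J_ω[:, 2] = z_2
entry J[0][2] = -1.9319

-1.932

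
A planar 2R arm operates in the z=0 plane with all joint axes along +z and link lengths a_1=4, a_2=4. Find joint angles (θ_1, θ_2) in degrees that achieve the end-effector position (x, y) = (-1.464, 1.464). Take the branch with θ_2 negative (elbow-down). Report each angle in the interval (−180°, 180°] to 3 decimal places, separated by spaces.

cos θ_2 = (4.2866−4²−4²)/(2·4·4) = -0.8660; θ_2 = -150.0021° (elbow-down)
β = atan2(1.4640,-1.4640) = 135.0000°; ψ = atan2(-1.9999,0.5358) = -75.0011°
θ_1 = β − ψ = 210.0011°

-149.999 -150.002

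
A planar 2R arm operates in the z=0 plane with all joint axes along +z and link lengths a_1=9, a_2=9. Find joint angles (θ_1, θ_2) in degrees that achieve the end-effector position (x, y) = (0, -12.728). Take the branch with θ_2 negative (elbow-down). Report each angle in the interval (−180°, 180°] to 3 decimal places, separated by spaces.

-45.000 -89.999

cos θ_2 = (162.0020−9²−9²)/(2·9·9) = 0.0000; θ_2 = -89.9993° (elbow-down)
β = atan2(-12.7280,0.0000) = -90.0000°; ψ = atan2(-9.0000,9.0001) = -44.9996°
θ_1 = β − ψ = -45.0004°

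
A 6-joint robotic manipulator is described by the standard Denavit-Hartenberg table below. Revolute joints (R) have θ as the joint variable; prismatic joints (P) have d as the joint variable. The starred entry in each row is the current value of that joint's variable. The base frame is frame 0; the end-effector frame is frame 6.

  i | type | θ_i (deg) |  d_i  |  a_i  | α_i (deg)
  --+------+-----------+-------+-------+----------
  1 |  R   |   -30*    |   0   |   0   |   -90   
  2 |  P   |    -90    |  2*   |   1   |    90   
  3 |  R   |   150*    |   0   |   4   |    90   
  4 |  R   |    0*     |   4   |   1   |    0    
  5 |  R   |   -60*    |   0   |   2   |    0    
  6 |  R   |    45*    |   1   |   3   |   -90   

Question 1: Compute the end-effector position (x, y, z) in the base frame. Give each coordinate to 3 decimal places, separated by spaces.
7.562 8.081 -4.206

after link 1: o_1 = (0.0000, 0.0000, 0.0000)
after link 2: o_2 = (1.0000, 1.7321, 1.0000)
after link 3: o_3 = (2.0000, 3.4641, -2.4641)
after link 4: o_4 = (3.9821, 6.8971, -1.3301)
after link 5: o_5 = (5.7321, 6.4641, -2.1962)
after link 6: o_6 = (7.5619, 8.0806, -4.2057)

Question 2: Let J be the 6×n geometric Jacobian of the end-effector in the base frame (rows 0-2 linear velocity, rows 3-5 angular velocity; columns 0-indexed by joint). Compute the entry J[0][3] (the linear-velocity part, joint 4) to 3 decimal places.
-3.614

axis z_3 = (0.4330,0.7500,0.5000); lever o_n−o_3 = (5.5619,4.6165,-1.7416)
cross product → J_v[:, 3] = (-3.6145,3.5351,-2.1724)
J_ω[:, 3] = z_3
entry J[0][3] = -3.6145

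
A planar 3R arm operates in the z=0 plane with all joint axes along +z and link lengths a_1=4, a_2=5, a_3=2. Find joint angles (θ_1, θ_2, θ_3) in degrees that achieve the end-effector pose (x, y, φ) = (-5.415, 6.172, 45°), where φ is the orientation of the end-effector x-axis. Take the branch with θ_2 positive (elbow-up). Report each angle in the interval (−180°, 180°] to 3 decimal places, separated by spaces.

119.990 45.019 -120.009

wrist centre = target − a_3·(cos φ, sin φ) = (-6.8292, 4.7578)
cos θ_2 = (69.2747−4²−5²)/(2·4·5) = 0.7069; θ_2 = 45.0194° (elbow-up)
β = atan2(4.7578,-6.8292) = 145.1358°; ψ = atan2(3.5367,7.5343) = 25.1461°
θ_1 = β − ψ = 119.9897°
θ_3 = φ − θ_1 − θ_2 = -120.0091° (wrapped to (-180°,180°])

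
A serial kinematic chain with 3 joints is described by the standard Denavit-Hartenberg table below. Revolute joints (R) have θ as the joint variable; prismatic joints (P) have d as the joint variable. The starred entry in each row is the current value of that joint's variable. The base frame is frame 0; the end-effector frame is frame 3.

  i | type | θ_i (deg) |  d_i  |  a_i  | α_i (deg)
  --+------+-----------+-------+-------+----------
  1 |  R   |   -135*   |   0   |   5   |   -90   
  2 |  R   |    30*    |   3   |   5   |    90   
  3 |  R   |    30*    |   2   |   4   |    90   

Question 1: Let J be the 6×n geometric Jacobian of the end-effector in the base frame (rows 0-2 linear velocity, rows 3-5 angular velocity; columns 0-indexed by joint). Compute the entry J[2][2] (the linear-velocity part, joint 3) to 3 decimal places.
axis z_2 = (-0.3536,-0.3536,0.8660); lever o_n−o_2 = (-1.4142,-4.2426,0.0000)
cross product → J_v[:, 2] = (3.6742,-1.2247,1.0000)
J_ω[:, 2] = z_2
entry J[2][2] = 1.0000

1.000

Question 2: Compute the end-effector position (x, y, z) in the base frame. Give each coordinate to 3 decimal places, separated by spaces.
-5.890 -12.961 -2.500

after link 1: o_1 = (-3.5355, -3.5355, 0.0000)
after link 2: o_2 = (-4.4761, -8.7187, -2.5000)
after link 3: o_3 = (-5.8903, -12.9614, -2.5000)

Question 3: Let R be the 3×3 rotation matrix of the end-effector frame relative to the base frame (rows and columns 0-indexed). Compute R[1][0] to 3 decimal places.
-0.884

End-effector x-axis (col 0 of R) = (-0.1768,-0.8839,-0.4330)
R[1][0] = -0.8839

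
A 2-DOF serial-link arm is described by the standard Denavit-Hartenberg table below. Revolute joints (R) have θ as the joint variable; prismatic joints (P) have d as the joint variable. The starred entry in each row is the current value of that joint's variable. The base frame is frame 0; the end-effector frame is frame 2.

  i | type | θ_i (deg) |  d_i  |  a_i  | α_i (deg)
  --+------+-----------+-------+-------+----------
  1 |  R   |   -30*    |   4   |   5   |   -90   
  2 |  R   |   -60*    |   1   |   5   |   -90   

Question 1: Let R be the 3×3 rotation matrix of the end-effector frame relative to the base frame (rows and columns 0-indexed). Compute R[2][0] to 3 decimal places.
0.866

End-effector x-axis (col 0 of R) = (0.4330,-0.2500,0.8660)
R[2][0] = 0.8660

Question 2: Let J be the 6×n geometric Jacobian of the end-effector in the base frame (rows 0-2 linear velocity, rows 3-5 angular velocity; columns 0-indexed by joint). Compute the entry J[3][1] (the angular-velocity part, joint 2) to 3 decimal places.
0.500

axis z_1 = (0.5000,0.8660,0.0000); lever o_n−o_1 = (2.6651,-0.3840,4.3301)
cross product → J_v[:, 1] = (3.7500,-2.1651,-2.5000)
J_ω[:, 1] = z_1
entry J[3][1] = 0.5000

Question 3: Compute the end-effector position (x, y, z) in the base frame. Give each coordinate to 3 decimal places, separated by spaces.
after link 1: o_1 = (4.3301, -2.5000, 4.0000)
after link 2: o_2 = (6.9952, -2.8840, 8.3301)

6.995 -2.884 8.330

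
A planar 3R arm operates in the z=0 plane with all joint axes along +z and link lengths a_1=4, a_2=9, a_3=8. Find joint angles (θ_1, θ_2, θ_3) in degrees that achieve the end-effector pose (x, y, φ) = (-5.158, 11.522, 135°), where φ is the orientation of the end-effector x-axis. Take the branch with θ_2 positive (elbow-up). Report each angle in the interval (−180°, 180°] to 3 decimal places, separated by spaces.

-44.992 149.996 29.996

wrist centre = target − a_3·(cos φ, sin φ) = (0.4989, 5.8651)
cos θ_2 = (34.6488−4²−9²)/(2·4·9) = -0.8660; θ_2 = 149.9958° (elbow-up)
β = atan2(5.8651,0.4989) = 85.1385°; ψ = atan2(4.5006,-3.7939) = 130.1303°
θ_1 = β − ψ = -44.9919°
θ_3 = φ − θ_1 − θ_2 = 29.9960° (wrapped to (-180°,180°])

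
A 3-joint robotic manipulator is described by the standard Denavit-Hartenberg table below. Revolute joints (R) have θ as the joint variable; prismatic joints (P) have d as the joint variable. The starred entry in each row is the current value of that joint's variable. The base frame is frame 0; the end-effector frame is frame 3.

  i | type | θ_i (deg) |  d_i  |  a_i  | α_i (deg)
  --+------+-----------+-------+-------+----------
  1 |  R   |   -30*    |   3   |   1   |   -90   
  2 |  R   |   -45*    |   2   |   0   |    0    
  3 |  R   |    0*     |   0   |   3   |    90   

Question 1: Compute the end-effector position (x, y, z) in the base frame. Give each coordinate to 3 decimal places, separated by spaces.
3.703 0.171 5.121

after link 1: o_1 = (0.8660, -0.5000, 3.0000)
after link 2: o_2 = (1.8660, 1.2321, 3.0000)
after link 3: o_3 = (3.7031, 0.1714, 5.1213)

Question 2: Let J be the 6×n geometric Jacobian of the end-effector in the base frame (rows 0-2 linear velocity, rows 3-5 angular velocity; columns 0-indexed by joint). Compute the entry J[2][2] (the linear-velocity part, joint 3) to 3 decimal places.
axis z_2 = (0.5000,0.8660,0.0000); lever o_n−o_2 = (1.8371,-1.0607,2.1213)
cross product → J_v[:, 2] = (1.8371,-1.0607,-2.1213)
J_ω[:, 2] = z_2
entry J[2][2] = -2.1213

-2.121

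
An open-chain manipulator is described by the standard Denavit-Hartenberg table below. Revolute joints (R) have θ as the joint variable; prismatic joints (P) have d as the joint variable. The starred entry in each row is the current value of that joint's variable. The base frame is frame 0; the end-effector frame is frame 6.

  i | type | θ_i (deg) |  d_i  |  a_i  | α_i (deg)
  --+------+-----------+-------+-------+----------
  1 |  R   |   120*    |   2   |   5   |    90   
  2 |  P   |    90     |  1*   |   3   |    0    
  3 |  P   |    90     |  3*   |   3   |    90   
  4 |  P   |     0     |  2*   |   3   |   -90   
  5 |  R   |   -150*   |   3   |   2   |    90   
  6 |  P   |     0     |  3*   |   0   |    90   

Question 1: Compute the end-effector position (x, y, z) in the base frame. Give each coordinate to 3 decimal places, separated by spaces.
after link 1: o_1 = (-2.5000, 4.3301, 2.0000)
after link 2: o_2 = (-1.6340, 4.8301, 5.0000)
after link 3: o_3 = (2.4641, 3.7321, 5.0000)
after link 4: o_4 = (3.9641, 1.1340, 7.0000)
after link 5: o_5 = (5.6962, 4.1340, 8.0000)
after link 6: o_6 = (4.9462, 5.4330, 5.4019)

4.946 5.433 5.402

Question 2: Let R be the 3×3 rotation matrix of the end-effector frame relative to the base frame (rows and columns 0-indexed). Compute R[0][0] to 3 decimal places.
-0.433

End-effector x-axis (col 0 of R) = (-0.4330,0.7500,0.5000)
R[0][0] = -0.4330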